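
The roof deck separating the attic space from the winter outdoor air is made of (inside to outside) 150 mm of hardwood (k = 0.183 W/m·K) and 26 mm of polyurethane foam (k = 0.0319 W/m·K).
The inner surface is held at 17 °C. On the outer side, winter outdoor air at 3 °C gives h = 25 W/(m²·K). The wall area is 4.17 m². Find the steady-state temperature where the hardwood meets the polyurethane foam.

Model the wall as resistances in series:
R_hardwood = L/(kA) = 0.15/(0.183×4.17) = 0.1966 K/W
R_polyurethane foam = L/(kA) = 0.026/(0.0319×4.17) = 0.1955 K/W
R_outer film = 1/(h_o·A) = 1/(25×4.17) = 0.009592 K/W
R_total = 0.4016 K/W;  Q = ΔT/R_total = 14/0.4016 = 34.86 W
T_interface = T_inner − Q·ΣR(inner→interface) = 17 − 34.9×0.1966

T ≈ 10.1 °C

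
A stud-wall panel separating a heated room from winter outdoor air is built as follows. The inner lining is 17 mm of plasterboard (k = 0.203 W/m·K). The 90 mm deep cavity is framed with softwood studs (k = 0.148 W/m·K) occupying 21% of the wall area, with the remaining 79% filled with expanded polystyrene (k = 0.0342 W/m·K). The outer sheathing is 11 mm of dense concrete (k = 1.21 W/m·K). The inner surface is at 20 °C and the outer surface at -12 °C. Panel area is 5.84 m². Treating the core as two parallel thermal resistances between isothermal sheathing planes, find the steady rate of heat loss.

Q ≈ 114 W

Sheathing layers in series; stud and cavity paths in parallel between them.
R_inner = 0.017/(0.203×5.84) = 0.01434 K/W
R_stud  = 0.09/(0.148×0.21×5.84) = 0.4958 K/W
R_cav   = 0.09/(0.0342×0.79×5.84) = 0.5704 K/W
1/R_core = 1/R_stud + 1/R_cav → R_core = 0.2653 K/W
R_outer = 0.011/(1.21×5.84) = 0.001557 K/W
R_total = 0.2812 K/W
Q = ΔT/R_total = 32/0.2812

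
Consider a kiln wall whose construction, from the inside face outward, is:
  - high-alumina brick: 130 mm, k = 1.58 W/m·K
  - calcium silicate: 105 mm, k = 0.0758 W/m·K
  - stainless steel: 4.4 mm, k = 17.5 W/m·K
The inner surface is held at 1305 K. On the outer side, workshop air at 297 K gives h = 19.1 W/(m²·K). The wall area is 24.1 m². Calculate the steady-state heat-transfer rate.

Model the wall as resistances in series:
R_high-alumina brick = L/(kA) = 0.13/(1.58×24.1) = 0.003414 K/W
R_calcium silicate = L/(kA) = 0.105/(0.0758×24.1) = 0.05748 K/W
R_stainless steel = L/(kA) = 0.0044/(17.5×24.1) = 1.043×10^-5 K/W
R_outer film = 1/(h_o·A) = 1/(19.1×24.1) = 0.002172 K/W
R_total = 0.06308 K/W
Q = ΔT / R_total = 1008 / 0.06308

Q ≈ 16000 W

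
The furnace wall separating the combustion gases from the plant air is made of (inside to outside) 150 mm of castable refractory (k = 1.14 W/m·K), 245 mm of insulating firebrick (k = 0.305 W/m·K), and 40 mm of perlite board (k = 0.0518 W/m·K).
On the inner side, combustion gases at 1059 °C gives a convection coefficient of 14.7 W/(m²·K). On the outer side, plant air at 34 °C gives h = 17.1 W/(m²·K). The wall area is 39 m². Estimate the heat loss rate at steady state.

Thermal resistances in series:
R_inner film = 1/(h_i·A) = 1/(14.7×39) = 0.001744 K/W
R_castable refractory = L/(kA) = 0.15/(1.14×39) = 0.003374 K/W
R_insulating firebrick = L/(kA) = 0.245/(0.305×39) = 0.0206 K/W
R_perlite board = L/(kA) = 0.04/(0.0518×39) = 0.0198 K/W
R_outer film = 1/(h_o·A) = 1/(17.1×39) = 0.001499 K/W
R_total = 0.04701 K/W
Q = ΔT / R_total = 1025 / 0.04701

Q ≈ 21800 W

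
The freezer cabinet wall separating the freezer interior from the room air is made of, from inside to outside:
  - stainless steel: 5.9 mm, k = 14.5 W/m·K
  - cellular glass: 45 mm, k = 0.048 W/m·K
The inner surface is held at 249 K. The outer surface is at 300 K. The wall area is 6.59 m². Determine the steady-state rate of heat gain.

Treating each layer as a thermal resistance in series:
R_stainless steel = L/(kA) = 0.0059/(14.5×6.59) = 6.174×10^-5 K/W
R_cellular glass = L/(kA) = 0.045/(0.048×6.59) = 0.1423 K/W
R_total = 0.1423 K/W
Q = ΔT / R_total = 51 / 0.1423

Q ≈ 358 W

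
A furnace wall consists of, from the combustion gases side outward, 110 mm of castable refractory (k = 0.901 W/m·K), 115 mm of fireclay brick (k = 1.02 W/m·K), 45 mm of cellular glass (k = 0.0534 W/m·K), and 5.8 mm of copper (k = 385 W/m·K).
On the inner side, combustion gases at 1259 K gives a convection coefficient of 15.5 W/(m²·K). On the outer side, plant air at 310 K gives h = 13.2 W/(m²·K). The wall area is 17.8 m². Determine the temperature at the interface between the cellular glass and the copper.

Treating each layer as a thermal resistance in series:
R_inner film = 1/(h_i·A) = 1/(15.5×17.8) = 0.003625 K/W
R_castable refractory = L/(kA) = 0.11/(0.901×17.8) = 0.006859 K/W
R_fireclay brick = L/(kA) = 0.115/(1.02×17.8) = 0.006334 K/W
R_cellular glass = L/(kA) = 0.045/(0.0534×17.8) = 0.04734 K/W
R_copper = L/(kA) = 0.0058/(385×17.8) = 8.463×10^-7 K/W
R_outer film = 1/(h_o·A) = 1/(13.2×17.8) = 0.004256 K/W
R_total = 0.06842 K/W;  Q = ΔT/R_total = 949/0.06842 = 13870 W
T_interface = T_inner − Q·ΣR(inner→interface) = 1259 − 13900×0.06416

T ≈ 369 K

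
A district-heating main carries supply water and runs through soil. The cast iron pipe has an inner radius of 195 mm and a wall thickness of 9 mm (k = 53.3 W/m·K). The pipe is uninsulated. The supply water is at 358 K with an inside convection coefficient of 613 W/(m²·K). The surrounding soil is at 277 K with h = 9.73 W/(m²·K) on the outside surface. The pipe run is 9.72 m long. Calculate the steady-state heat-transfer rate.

Q ≈ 9640 W

Per-layer cylindrical resistances, series-summed:
R_inner film = 1/(h_i·2πr₁L) = 1/(613×2π×0.195×9.72) = 1.37×10^-4 K/W
R_cast iron pipe wall = ln(204/195)/(2π×53.3×9.72) = 1.386×10^-5 K/W
R_outer film = 1/(h_o·2πr_oL) = 1/(9.73×2π×0.204×9.72) = 0.008249 K/W
R_total = 0.0084 K/W
Q = ΔT/R_total = 81/0.0084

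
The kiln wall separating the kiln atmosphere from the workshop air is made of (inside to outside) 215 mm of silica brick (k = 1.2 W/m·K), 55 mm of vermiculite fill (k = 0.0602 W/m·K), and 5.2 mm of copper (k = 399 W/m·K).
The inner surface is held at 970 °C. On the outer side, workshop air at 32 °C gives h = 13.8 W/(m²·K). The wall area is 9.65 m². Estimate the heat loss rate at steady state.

Q ≈ 7770 W

Series thermal resistances:
R_silica brick = L/(kA) = 0.215/(1.2×9.65) = 0.01857 K/W
R_vermiculite fill = L/(kA) = 0.055/(0.0602×9.65) = 0.09468 K/W
R_copper = L/(kA) = 0.0052/(399×9.65) = 1.351×10^-6 K/W
R_outer film = 1/(h_o·A) = 1/(13.8×9.65) = 0.007509 K/W
R_total = 0.1208 K/W
Q = ΔT / R_total = 938 / 0.1208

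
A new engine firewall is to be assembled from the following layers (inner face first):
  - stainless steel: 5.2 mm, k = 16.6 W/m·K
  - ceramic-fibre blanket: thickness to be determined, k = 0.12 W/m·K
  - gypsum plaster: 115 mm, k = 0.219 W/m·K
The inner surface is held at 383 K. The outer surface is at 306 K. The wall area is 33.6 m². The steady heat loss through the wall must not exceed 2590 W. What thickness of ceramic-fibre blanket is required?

L ≈ 56.8 mm

Thermal resistances in series:
R_stainless steel = L/(kA) = 0.0052/(16.6×33.6) = 9.323×10^-6 K/W
R_gypsum plaster = L/(kA) = 0.115/(0.219×33.6) = 0.01563 K/W
Sum of the known resistances R_other = 0.01564 K/W
Required total resistance R_tot = ΔT/Q_allow = 77/2590 = 0.02973 K/W
R_ceramic-fibre blanket = R_tot − R_other = 0.01409 K/W
L = R·k·A = 0.01409×0.12×33.6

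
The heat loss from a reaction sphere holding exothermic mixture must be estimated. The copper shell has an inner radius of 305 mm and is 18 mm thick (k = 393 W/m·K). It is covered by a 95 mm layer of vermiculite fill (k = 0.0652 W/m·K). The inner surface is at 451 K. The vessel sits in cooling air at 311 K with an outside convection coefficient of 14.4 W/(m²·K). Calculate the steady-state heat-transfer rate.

Spherical conduction: R = (1/r_in − 1/r_out)/(4πk) per layer; series-sum.
R_copper shell = (1/0.305 − 1/0.323)/(4π×393) = 3.7×10^-5 K/W
R_vermiculite fill = (1/0.323 − 1/0.418)/(4π×0.0652) = 0.8588 K/W
R_outer film = 1/(h·4πr_o²) = 1/(14.4×4π×0.418²) = 0.03163 K/W
R_total = 0.8905 K/W
Q = ΔT/R_total = 140/0.8905

Q ≈ 157 W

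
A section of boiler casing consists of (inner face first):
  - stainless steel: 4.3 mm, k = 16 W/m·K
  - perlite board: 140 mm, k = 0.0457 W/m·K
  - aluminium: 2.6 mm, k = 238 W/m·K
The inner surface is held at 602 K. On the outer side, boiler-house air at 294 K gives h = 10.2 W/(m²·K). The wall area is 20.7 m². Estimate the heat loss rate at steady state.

Q ≈ 2020 W

Series thermal resistances:
R_stainless steel = L/(kA) = 0.0043/(16×20.7) = 1.298×10^-5 K/W
R_perlite board = L/(kA) = 0.14/(0.0457×20.7) = 0.148 K/W
R_aluminium = L/(kA) = 0.0026/(238×20.7) = 5.277×10^-7 K/W
R_outer film = 1/(h_o·A) = 1/(10.2×20.7) = 0.004736 K/W
R_total = 0.1527 K/W
Q = ΔT / R_total = 308 / 0.1527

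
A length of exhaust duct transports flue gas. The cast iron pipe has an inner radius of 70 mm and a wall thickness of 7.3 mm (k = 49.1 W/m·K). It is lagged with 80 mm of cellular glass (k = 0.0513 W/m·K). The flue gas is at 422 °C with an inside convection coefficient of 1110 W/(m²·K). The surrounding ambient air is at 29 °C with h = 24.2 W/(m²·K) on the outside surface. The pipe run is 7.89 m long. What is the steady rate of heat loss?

Treating each annulus and film as a series resistance:
R_inner film = 1/(h_i·2πr₁L) = 1/(1110×2π×0.07×7.89) = 2.596×10^-4 K/W
R_cast iron pipe wall = ln(77.3/70)/(2π×49.1×7.89) = 4.075×10^-5 K/W
R_cellular glass = ln(157.3/77.3)/(2π×0.0513×7.89) = 0.2794 K/W
R_outer film = 1/(h_o·2πr_oL) = 1/(24.2×2π×0.1573×7.89) = 0.005299 K/W
R_total = 0.285 K/W
Q = ΔT/R_total = 393/0.285

Q ≈ 1380 W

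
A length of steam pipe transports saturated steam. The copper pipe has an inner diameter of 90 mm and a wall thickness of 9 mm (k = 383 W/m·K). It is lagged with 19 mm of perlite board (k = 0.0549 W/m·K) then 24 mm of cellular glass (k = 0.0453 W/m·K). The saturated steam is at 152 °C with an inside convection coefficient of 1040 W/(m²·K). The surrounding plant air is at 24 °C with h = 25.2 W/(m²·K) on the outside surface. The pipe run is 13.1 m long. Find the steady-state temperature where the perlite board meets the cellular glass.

Radial resistances (cylindrical: R_cond = ln(r_o/r_i)/(2πkL), R_conv = 1/(h·2πrL)):
R_inner film = 1/(h_i·2πr₁L) = 1/(1040×2π×0.045×13.1) = 2.596×10^-4 K/W
R_copper pipe wall = ln(54/45)/(2π×383×13.1) = 5.783×10^-6 K/W
R_perlite board = ln(73/54)/(2π×0.0549×13.1) = 0.06672 K/W
R_cellular glass = ln(97/73)/(2π×0.0453×13.1) = 0.07623 K/W
R_outer film = 1/(h_o·2πr_oL) = 1/(25.2×2π×0.097×13.1) = 0.00497 K/W
R_total = 0.1482 K/W
Q = ΔT/R_total = 128/0.1482
Q = 864 W
T_interface = T_inner − Q·ΣR(inner→interface) = 152 − 864×0.06698

T ≈ 94.1 °C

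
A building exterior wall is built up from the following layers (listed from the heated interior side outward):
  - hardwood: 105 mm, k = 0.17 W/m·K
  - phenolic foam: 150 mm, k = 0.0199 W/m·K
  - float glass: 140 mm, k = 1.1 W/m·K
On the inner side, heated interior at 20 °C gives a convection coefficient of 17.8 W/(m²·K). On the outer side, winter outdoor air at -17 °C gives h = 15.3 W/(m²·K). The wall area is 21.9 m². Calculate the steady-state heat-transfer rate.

Q ≈ 96.4 W

Model the wall as resistances in series:
R_inner film = 1/(h_i·A) = 1/(17.8×21.9) = 0.002565 K/W
R_hardwood = L/(kA) = 0.105/(0.17×21.9) = 0.0282 K/W
R_phenolic foam = L/(kA) = 0.15/(0.0199×21.9) = 0.3442 K/W
R_float glass = L/(kA) = 0.14/(1.1×21.9) = 0.005812 K/W
R_outer film = 1/(h_o·A) = 1/(15.3×21.9) = 0.002984 K/W
R_total = 0.3838 K/W
Q = ΔT / R_total = 37 / 0.3838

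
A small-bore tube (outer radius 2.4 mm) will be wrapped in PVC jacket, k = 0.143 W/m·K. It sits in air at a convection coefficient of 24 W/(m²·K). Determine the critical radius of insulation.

For a cylinder r_cr = k/h = 0.143/24
r_cr = 5.96 mm; since the bare radius (2.4 mm) is below r_cr, adding a thin layer of insulation will *increase* heat loss.

r_cr ≈ 5.96 mm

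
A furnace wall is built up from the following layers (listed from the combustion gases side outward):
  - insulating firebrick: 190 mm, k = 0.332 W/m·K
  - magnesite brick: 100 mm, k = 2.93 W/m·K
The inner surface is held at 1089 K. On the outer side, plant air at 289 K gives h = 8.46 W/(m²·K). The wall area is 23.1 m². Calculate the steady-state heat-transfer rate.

Q ≈ 25500 W

Series thermal resistances:
R_insulating firebrick = L/(kA) = 0.19/(0.332×23.1) = 0.02477 K/W
R_magnesite brick = L/(kA) = 0.1/(2.93×23.1) = 0.001477 K/W
R_outer film = 1/(h_o·A) = 1/(8.46×23.1) = 0.005117 K/W
R_total = 0.03137 K/W
Q = ΔT / R_total = 800 / 0.03137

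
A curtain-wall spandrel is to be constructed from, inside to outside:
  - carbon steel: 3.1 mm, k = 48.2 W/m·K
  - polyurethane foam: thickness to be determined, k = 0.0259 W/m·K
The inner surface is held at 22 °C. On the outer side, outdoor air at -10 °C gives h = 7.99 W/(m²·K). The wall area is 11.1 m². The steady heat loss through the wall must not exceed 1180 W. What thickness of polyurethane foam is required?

L ≈ 4.55 mm

Model the wall as resistances in series:
R_carbon steel = L/(kA) = 0.0031/(48.2×11.1) = 5.794×10^-6 K/W
R_outer film = 1/(h_o·A) = 1/(7.99×11.1) = 0.01128 K/W
Sum of the known resistances R_other = 0.01128 K/W
Required total resistance R_tot = ΔT/Q_allow = 32/1180 = 0.02712 K/W
R_polyurethane foam = R_tot − R_other = 0.01584 K/W
L = R·k·A = 0.01584×0.0259×11.1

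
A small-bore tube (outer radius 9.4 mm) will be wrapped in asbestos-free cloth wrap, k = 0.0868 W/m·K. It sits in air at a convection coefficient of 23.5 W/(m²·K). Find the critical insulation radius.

r_cr ≈ 3.69 mm

For a cylinder r_cr = k/h = 0.0868/23.5
r_cr = 3.69 mm; since the bare radius (9.4 mm) is above r_cr, any added insulation will reduce heat loss.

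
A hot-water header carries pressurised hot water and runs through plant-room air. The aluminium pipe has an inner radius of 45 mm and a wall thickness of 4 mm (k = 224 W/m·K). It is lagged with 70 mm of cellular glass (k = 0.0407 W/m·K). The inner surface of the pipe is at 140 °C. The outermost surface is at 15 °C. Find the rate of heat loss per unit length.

Per-layer cylindrical resistances, series-summed:
R_aluminium pipe wall = ln(49/45)/(2π×224×1) = 6.051×10^-5 K/W
R_cellular glass = ln(119/49)/(2π×0.0407×1) = 3.47 K/W
R_total = 3.47 K/W
Q = ΔT/R_total = 125/3.47

q′ ≈ 36 W/m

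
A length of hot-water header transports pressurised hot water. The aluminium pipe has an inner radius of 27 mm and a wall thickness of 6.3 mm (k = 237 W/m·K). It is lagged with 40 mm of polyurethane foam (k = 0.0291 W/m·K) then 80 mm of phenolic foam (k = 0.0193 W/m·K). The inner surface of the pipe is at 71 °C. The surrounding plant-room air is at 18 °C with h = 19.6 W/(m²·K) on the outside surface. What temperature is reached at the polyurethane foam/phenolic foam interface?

Treating each annulus and film as a series resistance:
R_aluminium pipe wall = ln(33.3/27)/(2π×237×1) = 1.408×10^-4 K/W
R_polyurethane foam = ln(73.3/33.3)/(2π×0.0291×1) = 4.315 K/W
R_phenolic foam = ln(153.3/73.3)/(2π×0.0193×1) = 6.084 K/W
R_outer film = 1/(h_o·2πr_oL) = 1/(19.6×2π×0.1533×1) = 0.05297 K/W
R_total = 10.45 K/W
Q = ΔT/R_total = 53/10.45
Q = 5.07 W/m
T_interface = T_inner − Q·ΣR(inner→interface) = 71 − 5.07×4.315

T ≈ 49.1 °C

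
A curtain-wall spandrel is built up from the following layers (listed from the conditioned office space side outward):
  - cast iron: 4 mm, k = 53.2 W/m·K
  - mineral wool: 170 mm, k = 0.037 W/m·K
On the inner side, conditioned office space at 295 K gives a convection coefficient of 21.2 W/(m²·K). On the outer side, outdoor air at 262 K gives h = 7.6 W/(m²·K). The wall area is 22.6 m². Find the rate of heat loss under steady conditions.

Thermal resistances in series:
R_inner film = 1/(h_i·A) = 1/(21.2×22.6) = 0.002087 K/W
R_cast iron = L/(kA) = 0.004/(53.2×22.6) = 3.327×10^-6 K/W
R_mineral wool = L/(kA) = 0.17/(0.037×22.6) = 0.2033 K/W
R_outer film = 1/(h_o·A) = 1/(7.6×22.6) = 0.005822 K/W
R_total = 0.2112 K/W
Q = ΔT / R_total = 33 / 0.2112

Q ≈ 156 W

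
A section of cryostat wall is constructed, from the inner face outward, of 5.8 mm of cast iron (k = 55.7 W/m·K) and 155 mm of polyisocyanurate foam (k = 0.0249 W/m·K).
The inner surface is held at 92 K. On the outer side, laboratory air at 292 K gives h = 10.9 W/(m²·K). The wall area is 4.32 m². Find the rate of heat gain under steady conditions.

Q ≈ 137 W

Using the resistance-network approach (series):
R_cast iron = L/(kA) = 0.0058/(55.7×4.32) = 2.41×10^-5 K/W
R_polyisocyanurate foam = L/(kA) = 0.155/(0.0249×4.32) = 1.441 K/W
R_outer film = 1/(h_o·A) = 1/(10.9×4.32) = 0.02124 K/W
R_total = 1.462 K/W
Q = ΔT / R_total = 200 / 1.462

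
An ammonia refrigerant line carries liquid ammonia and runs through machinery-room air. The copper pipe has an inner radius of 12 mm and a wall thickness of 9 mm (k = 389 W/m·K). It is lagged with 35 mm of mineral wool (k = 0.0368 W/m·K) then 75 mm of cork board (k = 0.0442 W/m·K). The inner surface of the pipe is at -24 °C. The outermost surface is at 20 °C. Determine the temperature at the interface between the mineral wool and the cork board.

Treating each annulus and film as a series resistance:
R_copper pipe wall = ln(21/12)/(2π×389×1) = 2.29×10^-4 K/W
R_mineral wool = ln(56/21)/(2π×0.0368×1) = 4.242 K/W
R_cork board = ln(131/56)/(2π×0.0442×1) = 3.06 K/W
R_total = 7.302 K/W
Q = ΔT/R_total = 44/7.302
Q = 6.03 W/m
T_interface = T_inner + Q·ΣR(inner→interface) = -24 + 6.03×4.242

T ≈ 1.56 °C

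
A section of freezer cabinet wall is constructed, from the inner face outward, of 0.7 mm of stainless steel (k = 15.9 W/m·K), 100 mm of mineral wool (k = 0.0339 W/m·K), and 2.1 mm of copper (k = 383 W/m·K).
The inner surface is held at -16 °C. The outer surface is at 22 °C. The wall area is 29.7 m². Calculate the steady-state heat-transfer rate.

Thermal resistances in series:
R_stainless steel = L/(kA) = 0.0007/(15.9×29.7) = 1.482×10^-6 K/W
R_mineral wool = L/(kA) = 0.1/(0.0339×29.7) = 0.09932 K/W
R_copper = L/(kA) = 0.0021/(383×29.7) = 1.846×10^-7 K/W
R_total = 0.09932 K/W
Q = ΔT / R_total = 38 / 0.09932

Q ≈ 383 W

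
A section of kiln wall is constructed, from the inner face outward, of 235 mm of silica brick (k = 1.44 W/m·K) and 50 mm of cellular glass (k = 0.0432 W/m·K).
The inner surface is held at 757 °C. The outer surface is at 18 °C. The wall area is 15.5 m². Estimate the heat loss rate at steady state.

Using the resistance-network approach (series):
R_silica brick = L/(kA) = 0.235/(1.44×15.5) = 0.01053 K/W
R_cellular glass = L/(kA) = 0.05/(0.0432×15.5) = 0.07467 K/W
R_total = 0.0852 K/W
Q = ΔT / R_total = 739 / 0.0852

Q ≈ 8670 W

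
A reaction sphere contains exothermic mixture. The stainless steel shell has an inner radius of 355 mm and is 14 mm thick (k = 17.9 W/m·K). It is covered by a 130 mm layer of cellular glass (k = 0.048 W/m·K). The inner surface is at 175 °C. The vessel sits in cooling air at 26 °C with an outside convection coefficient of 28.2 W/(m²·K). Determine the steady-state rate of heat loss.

Q ≈ 126 W

Radial (spherical) resistances in series:
R_stainless steel shell = (1/0.355 − 1/0.369)/(4π×17.9) = 4.751×10^-4 K/W
R_cellular glass = (1/0.369 − 1/0.499)/(4π×0.048) = 1.17 K/W
R_outer film = 1/(h·4πr_o²) = 1/(28.2×4π×0.499²) = 0.01133 K/W
R_total = 1.182 K/W
Q = ΔT/R_total = 149/1.182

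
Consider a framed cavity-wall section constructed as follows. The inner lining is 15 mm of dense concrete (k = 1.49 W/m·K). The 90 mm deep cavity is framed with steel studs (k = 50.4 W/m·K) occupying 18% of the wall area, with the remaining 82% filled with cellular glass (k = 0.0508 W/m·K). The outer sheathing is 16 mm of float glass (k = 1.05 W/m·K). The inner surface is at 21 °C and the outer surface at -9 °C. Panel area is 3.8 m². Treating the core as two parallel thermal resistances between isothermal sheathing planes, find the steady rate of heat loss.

Q ≈ 3240 W

Sheathing layers in series; stud and cavity paths in parallel between them.
R_inner = 0.015/(1.49×3.8) = 0.002649 K/W
R_stud  = 0.09/(50.4×0.18×3.8) = 0.002611 K/W
R_cav   = 0.09/(0.0508×0.82×3.8) = 0.5686 K/W
1/R_core = 1/R_stud + 1/R_cav → R_core = 0.002599 K/W
R_outer = 0.016/(1.05×3.8) = 0.00401 K/W
R_total = 0.009258 K/W
Q = ΔT/R_total = 30/0.009258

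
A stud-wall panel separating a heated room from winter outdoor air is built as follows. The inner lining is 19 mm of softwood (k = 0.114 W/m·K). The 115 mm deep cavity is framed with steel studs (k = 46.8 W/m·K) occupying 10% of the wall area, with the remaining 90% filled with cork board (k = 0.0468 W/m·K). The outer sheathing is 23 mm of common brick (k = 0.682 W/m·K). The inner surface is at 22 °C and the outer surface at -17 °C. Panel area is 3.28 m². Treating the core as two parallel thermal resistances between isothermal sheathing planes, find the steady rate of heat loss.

Sheathing layers in series; stud and cavity paths in parallel between them.
R_inner = 0.019/(0.114×3.28) = 0.05081 K/W
R_stud  = 0.115/(46.8×0.1×3.28) = 0.007492 K/W
R_cav   = 0.115/(0.0468×0.9×3.28) = 0.8324 K/W
1/R_core = 1/R_stud + 1/R_cav → R_core = 0.007425 K/W
R_outer = 0.023/(0.682×3.28) = 0.01028 K/W
R_total = 0.06852 K/W
Q = ΔT/R_total = 39/0.06852

Q ≈ 569 W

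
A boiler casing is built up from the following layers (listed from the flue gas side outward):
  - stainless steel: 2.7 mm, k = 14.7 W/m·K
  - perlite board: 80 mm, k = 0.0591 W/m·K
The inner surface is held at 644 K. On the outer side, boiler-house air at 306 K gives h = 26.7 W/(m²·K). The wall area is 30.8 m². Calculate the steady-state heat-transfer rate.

Thermal resistances in series:
R_stainless steel = L/(kA) = 0.0027/(14.7×30.8) = 5.963×10^-6 K/W
R_perlite board = L/(kA) = 0.08/(0.0591×30.8) = 0.04395 K/W
R_outer film = 1/(h_o·A) = 1/(26.7×30.8) = 0.001216 K/W
R_total = 0.04517 K/W
Q = ΔT / R_total = 338 / 0.04517

Q ≈ 7480 W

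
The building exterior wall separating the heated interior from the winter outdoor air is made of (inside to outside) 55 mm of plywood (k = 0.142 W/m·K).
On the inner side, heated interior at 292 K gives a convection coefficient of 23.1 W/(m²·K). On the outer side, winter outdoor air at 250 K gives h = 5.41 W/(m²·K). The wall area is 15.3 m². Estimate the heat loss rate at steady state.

Q ≈ 1040 W

Thermal resistances in series:
R_inner film = 1/(h_i·A) = 1/(23.1×15.3) = 0.002829 K/W
R_plywood = L/(kA) = 0.055/(0.142×15.3) = 0.02532 K/W
R_outer film = 1/(h_o·A) = 1/(5.41×15.3) = 0.01208 K/W
R_total = 0.04023 K/W
Q = ΔT / R_total = 42 / 0.04023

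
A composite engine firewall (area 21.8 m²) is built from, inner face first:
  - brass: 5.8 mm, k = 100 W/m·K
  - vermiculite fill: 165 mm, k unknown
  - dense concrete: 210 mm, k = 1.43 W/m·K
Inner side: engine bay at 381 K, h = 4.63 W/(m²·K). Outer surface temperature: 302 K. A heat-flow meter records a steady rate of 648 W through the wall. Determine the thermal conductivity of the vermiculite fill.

k ≈ 0.0719 W/(m·K)

Using the resistance-network approach (series):
R_inner film = 1/(h_i·A) = 1/(4.63×21.8) = 0.009907 K/W
R_brass = L/(kA) = 0.0058/(100×21.8) = 2.661×10^-6 K/W
R_dense concrete = L/(kA) = 0.21/(1.43×21.8) = 0.006736 K/W
Sum of known resistances R_other = 0.01665 K/W
Total R = ΔT/Q = 79/648 = 0.1219 K/W
R_vermiculite fill = R_total − R_other = 0.1053 K/W
k = L/(R·A) = 0.165/(0.1053×21.8)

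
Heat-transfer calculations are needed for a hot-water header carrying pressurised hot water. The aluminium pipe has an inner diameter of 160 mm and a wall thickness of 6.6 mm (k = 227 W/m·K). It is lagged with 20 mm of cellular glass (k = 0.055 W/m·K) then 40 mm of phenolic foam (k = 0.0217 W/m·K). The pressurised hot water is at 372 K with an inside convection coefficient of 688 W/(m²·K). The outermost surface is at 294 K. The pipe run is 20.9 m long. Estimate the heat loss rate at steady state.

Q ≈ 554 W

Radial resistances (cylindrical: R_cond = ln(r_o/r_i)/(2πkL), R_conv = 1/(h·2πrL)):
R_inner film = 1/(h_i·2πr₁L) = 1/(688×2π×0.08×20.9) = 1.384×10^-4 K/W
R_aluminium pipe wall = ln(86.6/80)/(2π×227×20.9) = 2.659×10^-6 K/W
R_cellular glass = ln(106.6/86.6)/(2π×0.055×20.9) = 0.02877 K/W
R_phenolic foam = ln(146.6/106.6)/(2π×0.0217×20.9) = 0.1118 K/W
R_total = 0.1407 K/W
Q = ΔT/R_total = 78/0.1407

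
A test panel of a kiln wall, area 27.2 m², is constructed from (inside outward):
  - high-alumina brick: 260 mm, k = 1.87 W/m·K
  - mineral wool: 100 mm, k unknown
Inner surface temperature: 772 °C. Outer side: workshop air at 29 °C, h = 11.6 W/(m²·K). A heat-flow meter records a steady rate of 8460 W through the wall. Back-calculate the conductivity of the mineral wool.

Using the resistance-network approach (series):
R_high-alumina brick = L/(kA) = 0.26/(1.87×27.2) = 0.005112 K/W
R_outer film = 1/(h_o·A) = 1/(11.6×27.2) = 0.003169 K/W
Sum of known resistances R_other = 0.008281 K/W
Total R = ΔT/Q = 743/8460 = 0.08783 K/W
R_mineral wool = R_total − R_other = 0.07954 K/W
k = L/(R·A) = 0.1/(0.07954×27.2)

k ≈ 0.0462 W/(m·K)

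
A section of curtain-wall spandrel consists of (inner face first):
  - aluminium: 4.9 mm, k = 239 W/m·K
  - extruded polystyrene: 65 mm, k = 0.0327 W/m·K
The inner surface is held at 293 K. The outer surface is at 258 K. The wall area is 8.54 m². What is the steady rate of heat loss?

Q ≈ 150 W

Series thermal resistances:
R_aluminium = L/(kA) = 0.0049/(239×8.54) = 2.401×10^-6 K/W
R_extruded polystyrene = L/(kA) = 0.065/(0.0327×8.54) = 0.2328 K/W
R_total = 0.2328 K/W
Q = ΔT / R_total = 35 / 0.2328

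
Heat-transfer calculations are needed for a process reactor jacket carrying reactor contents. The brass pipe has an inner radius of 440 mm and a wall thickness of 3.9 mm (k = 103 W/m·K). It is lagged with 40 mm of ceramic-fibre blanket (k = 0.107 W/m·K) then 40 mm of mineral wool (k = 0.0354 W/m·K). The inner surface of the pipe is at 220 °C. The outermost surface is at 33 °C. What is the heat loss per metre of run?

Cylindrical conduction, so R = ln(r₂/r₁)/(2πkL) per layer, in series:
R_brass pipe wall = ln(443.9/440)/(2π×103×1) = 1.364×10^-5 K/W
R_ceramic-fibre blanket = ln(483.9/443.9)/(2π×0.107×1) = 0.1283 K/W
R_mineral wool = ln(523.9/483.9)/(2π×0.0354×1) = 0.3571 K/W
R_total = 0.4854 K/W
Q = ΔT/R_total = 187/0.4854

q′ ≈ 385 W/m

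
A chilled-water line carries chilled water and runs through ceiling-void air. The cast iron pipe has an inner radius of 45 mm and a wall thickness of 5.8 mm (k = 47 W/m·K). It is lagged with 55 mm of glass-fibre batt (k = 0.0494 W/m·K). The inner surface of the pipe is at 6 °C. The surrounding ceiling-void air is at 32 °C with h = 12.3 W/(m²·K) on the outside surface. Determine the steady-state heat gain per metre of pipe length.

Treating each annulus and film as a series resistance:
R_cast iron pipe wall = ln(50.8/45)/(2π×47×1) = 4.105×10^-4 K/W
R_glass-fibre batt = ln(105.8/50.8)/(2π×0.0494×1) = 2.364 K/W
R_outer film = 1/(h_o·2πr_oL) = 1/(12.3×2π×0.1058×1) = 0.1223 K/W
R_total = 2.486 K/W
Q = ΔT/R_total = 26/2.486

q′ ≈ 10.5 W/m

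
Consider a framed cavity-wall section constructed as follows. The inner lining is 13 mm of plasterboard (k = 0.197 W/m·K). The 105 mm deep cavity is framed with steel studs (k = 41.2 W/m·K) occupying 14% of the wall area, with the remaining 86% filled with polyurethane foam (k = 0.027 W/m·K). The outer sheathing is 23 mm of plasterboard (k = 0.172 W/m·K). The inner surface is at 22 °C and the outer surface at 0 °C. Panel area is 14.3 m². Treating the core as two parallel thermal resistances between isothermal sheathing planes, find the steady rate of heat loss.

Q ≈ 1440 W

Sheathing layers in series; stud and cavity paths in parallel between them.
R_inner = 0.013/(0.197×14.3) = 0.004615 K/W
R_stud  = 0.105/(41.2×0.14×14.3) = 0.001273 K/W
R_cav   = 0.105/(0.027×0.86×14.3) = 0.3162 K/W
1/R_core = 1/R_stud + 1/R_cav → R_core = 0.001268 K/W
R_outer = 0.023/(0.172×14.3) = 0.009351 K/W
R_total = 0.01523 K/W
Q = ΔT/R_total = 22/0.01523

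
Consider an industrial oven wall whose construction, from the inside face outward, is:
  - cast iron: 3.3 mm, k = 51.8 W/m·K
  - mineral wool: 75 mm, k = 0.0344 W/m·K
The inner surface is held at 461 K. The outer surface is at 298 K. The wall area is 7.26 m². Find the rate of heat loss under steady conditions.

Q ≈ 543 W

Treating each layer as a thermal resistance in series:
R_cast iron = L/(kA) = 0.0033/(51.8×7.26) = 8.775×10^-6 K/W
R_mineral wool = L/(kA) = 0.075/(0.0344×7.26) = 0.3003 K/W
R_total = 0.3003 K/W
Q = ΔT / R_total = 163 / 0.3003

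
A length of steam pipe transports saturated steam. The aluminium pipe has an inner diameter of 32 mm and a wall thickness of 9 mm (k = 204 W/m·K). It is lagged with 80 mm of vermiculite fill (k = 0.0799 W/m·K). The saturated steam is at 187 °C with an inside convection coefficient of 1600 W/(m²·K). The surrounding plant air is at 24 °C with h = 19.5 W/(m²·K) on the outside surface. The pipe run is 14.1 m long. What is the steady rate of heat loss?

Per-layer cylindrical resistances, series-summed:
R_inner film = 1/(h_i·2πr₁L) = 1/(1600×2π×0.016×14.1) = 4.409×10^-4 K/W
R_aluminium pipe wall = ln(25/16)/(2π×204×14.1) = 2.469×10^-5 K/W
R_vermiculite fill = ln(105/25)/(2π×0.0799×14.1) = 0.2027 K/W
R_outer film = 1/(h_o·2πr_oL) = 1/(19.5×2π×0.105×14.1) = 0.005513 K/W
R_total = 0.2087 K/W
Q = ΔT/R_total = 163/0.2087

Q ≈ 781 W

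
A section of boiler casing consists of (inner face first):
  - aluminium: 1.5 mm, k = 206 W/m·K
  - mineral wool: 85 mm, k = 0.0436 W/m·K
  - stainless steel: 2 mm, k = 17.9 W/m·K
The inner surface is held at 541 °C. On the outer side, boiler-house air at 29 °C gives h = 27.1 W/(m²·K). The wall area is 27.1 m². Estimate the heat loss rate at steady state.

Treating each layer as a thermal resistance in series:
R_aluminium = L/(kA) = 0.0015/(206×27.1) = 2.687×10^-7 K/W
R_mineral wool = L/(kA) = 0.085/(0.0436×27.1) = 0.07194 K/W
R_stainless steel = L/(kA) = 0.002/(17.9×27.1) = 4.123×10^-6 K/W
R_outer film = 1/(h_o·A) = 1/(27.1×27.1) = 0.001362 K/W
R_total = 0.0733 K/W
Q = ΔT / R_total = 512 / 0.0733

Q ≈ 6980 W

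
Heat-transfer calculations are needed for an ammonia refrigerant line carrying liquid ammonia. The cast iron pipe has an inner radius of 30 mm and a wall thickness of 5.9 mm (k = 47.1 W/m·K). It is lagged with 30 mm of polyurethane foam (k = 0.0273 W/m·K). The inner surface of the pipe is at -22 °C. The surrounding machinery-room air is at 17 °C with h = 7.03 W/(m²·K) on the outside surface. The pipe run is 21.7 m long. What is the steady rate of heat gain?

Cylindrical conduction, so R = ln(r₂/r₁)/(2πkL) per layer, in series:
R_cast iron pipe wall = ln(35.9/30)/(2π×47.1×21.7) = 2.796×10^-5 K/W
R_polyurethane foam = ln(65.9/35.9)/(2π×0.0273×21.7) = 0.1632 K/W
R_outer film = 1/(h_o·2πr_oL) = 1/(7.03×2π×0.0659×21.7) = 0.01583 K/W
R_total = 0.179 K/W
Q = ΔT/R_total = 39/0.179

Q ≈ 218 W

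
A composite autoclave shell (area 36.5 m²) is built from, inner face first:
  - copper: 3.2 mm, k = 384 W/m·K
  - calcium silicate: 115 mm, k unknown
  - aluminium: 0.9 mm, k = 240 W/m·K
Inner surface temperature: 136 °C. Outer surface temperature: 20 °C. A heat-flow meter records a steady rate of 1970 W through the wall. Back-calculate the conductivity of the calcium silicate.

k ≈ 0.0535 W/(m·K)

Series thermal resistances:
R_copper = L/(kA) = 0.0032/(384×36.5) = 2.283×10^-7 K/W
R_aluminium = L/(kA) = 0.0009/(240×36.5) = 1.027×10^-7 K/W
Sum of known resistances R_other = 3.311×10^-7 K/W
Total R = ΔT/Q = 116/1970 = 0.05888 K/W
R_calcium silicate = R_total − R_other = 0.05888 K/W
k = L/(R·A) = 0.115/(0.05888×36.5)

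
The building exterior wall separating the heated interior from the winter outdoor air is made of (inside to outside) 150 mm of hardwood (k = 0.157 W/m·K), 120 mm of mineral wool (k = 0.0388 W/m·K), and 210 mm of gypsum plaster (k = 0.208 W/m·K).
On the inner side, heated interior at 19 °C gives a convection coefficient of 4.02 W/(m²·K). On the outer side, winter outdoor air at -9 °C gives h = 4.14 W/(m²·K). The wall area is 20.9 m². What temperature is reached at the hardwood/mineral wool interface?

T ≈ 12.9 °C

Treating each layer as a thermal resistance in series:
R_inner film = 1/(h_i·A) = 1/(4.02×20.9) = 0.0119 K/W
R_hardwood = L/(kA) = 0.15/(0.157×20.9) = 0.04571 K/W
R_mineral wool = L/(kA) = 0.12/(0.0388×20.9) = 0.148 K/W
R_gypsum plaster = L/(kA) = 0.21/(0.208×20.9) = 0.04831 K/W
R_outer film = 1/(h_o·A) = 1/(4.14×20.9) = 0.01156 K/W
R_total = 0.2655 K/W;  Q = ΔT/R_total = 28/0.2655 = 105.5 W
T_interface = T_inner − Q·ΣR(inner→interface) = 19 − 105×0.05762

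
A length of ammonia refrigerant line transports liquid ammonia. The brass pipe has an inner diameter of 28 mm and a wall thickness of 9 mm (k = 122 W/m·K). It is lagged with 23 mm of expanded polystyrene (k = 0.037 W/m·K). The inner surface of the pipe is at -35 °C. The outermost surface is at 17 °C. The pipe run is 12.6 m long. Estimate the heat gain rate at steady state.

Q ≈ 220 W

Radial resistances (cylindrical: R_cond = ln(r_o/r_i)/(2πkL), R_conv = 1/(h·2πrL)):
R_brass pipe wall = ln(23/14)/(2π×122×12.6) = 5.14×10^-5 K/W
R_expanded polystyrene = ln(46/23)/(2π×0.037×12.6) = 0.2366 K/W
R_total = 0.2367 K/W
Q = ΔT/R_total = 52/0.2367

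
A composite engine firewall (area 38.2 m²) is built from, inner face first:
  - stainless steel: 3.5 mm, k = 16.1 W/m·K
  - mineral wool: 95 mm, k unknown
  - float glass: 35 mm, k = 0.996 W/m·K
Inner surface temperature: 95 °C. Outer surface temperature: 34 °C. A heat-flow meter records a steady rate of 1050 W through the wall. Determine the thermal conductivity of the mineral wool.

Model the wall as resistances in series:
R_stainless steel = L/(kA) = 0.0035/(16.1×38.2) = 5.691×10^-6 K/W
R_float glass = L/(kA) = 0.035/(0.996×38.2) = 9.199×10^-4 K/W
Sum of known resistances R_other = 9.256×10^-4 K/W
Total R = ΔT/Q = 61/1050 = 0.0581 K/W
R_mineral wool = R_total − R_other = 0.05717 K/W
k = L/(R·A) = 0.095/(0.05717×38.2)

k ≈ 0.0435 W/(m·K)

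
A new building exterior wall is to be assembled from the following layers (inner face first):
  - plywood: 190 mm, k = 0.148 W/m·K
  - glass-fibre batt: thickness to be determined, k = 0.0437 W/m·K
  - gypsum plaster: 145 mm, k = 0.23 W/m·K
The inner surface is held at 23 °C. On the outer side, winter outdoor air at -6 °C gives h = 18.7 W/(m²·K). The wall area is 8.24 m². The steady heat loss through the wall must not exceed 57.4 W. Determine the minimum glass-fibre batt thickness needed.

L ≈ 95.9 mm

Series thermal resistances:
R_plywood = L/(kA) = 0.19/(0.148×8.24) = 0.1558 K/W
R_gypsum plaster = L/(kA) = 0.145/(0.23×8.24) = 0.07651 K/W
R_outer film = 1/(h_o·A) = 1/(18.7×8.24) = 0.00649 K/W
Sum of the known resistances R_other = 0.2388 K/W
Required total resistance R_tot = ΔT/Q_allow = 29/57.4 = 0.5052 K/W
R_glass-fibre batt = R_tot − R_other = 0.2664 K/W
L = R·k·A = 0.2664×0.0437×8.24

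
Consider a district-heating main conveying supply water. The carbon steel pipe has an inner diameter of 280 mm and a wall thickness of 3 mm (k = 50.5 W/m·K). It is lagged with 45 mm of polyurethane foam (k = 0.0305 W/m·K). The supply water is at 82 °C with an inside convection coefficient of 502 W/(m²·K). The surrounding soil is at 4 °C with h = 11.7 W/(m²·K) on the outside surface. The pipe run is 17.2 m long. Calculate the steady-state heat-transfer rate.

Q ≈ 893 W

Treating each annulus and film as a series resistance:
R_inner film = 1/(h_i·2πr₁L) = 1/(502×2π×0.14×17.2) = 1.317×10^-4 K/W
R_carbon steel pipe wall = ln(143/140)/(2π×50.5×17.2) = 3.885×10^-6 K/W
R_polyurethane foam = ln(188/143)/(2π×0.0305×17.2) = 0.083 K/W
R_outer film = 1/(h_o·2πr_oL) = 1/(11.7×2π×0.188×17.2) = 0.004207 K/W
R_total = 0.08735 K/W
Q = ΔT/R_total = 78/0.08735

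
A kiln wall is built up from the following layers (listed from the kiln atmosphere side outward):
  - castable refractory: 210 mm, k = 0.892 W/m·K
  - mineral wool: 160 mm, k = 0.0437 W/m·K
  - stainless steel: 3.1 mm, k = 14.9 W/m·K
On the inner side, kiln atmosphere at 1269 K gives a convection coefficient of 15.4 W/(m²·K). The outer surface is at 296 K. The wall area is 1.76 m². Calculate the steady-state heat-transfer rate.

Using the resistance-network approach (series):
R_inner film = 1/(h_i·A) = 1/(15.4×1.76) = 0.03689 K/W
R_castable refractory = L/(kA) = 0.21/(0.892×1.76) = 0.1338 K/W
R_mineral wool = L/(kA) = 0.16/(0.0437×1.76) = 2.08 K/W
R_stainless steel = L/(kA) = 0.0031/(14.9×1.76) = 1.182×10^-4 K/W
R_total = 2.251 K/W
Q = ΔT / R_total = 973 / 2.251

Q ≈ 432 W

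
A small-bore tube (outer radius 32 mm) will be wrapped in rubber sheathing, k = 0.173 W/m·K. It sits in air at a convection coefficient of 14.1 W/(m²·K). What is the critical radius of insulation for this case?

For a cylinder r_cr = k/h = 0.173/14.1
r_cr = 12.3 mm; since the bare radius (32 mm) is above r_cr, any added insulation will reduce heat loss.

r_cr ≈ 12.3 mm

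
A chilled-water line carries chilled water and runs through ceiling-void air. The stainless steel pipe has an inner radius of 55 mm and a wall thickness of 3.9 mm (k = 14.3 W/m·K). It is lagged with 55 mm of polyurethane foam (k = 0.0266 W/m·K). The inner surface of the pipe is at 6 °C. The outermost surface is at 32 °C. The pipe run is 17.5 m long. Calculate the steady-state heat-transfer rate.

Q ≈ 115 W

For a radial system each layer contributes R = ln(r_out/r_in)/(2πkL); films add R = 1/(hA).
R_stainless steel pipe wall = ln(58.9/55)/(2π×14.3×17.5) = 4.357×10^-5 K/W
R_polyurethane foam = ln(113.9/58.9)/(2π×0.0266×17.5) = 0.2255 K/W
R_total = 0.2255 K/W
Q = ΔT/R_total = 26/0.2255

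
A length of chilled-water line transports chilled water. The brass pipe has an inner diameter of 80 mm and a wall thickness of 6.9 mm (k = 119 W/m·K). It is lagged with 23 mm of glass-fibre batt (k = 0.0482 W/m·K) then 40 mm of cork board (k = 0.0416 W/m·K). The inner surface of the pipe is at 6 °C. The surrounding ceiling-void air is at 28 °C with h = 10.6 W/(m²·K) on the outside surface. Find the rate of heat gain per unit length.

Radial resistances (cylindrical: R_cond = ln(r_o/r_i)/(2πkL), R_conv = 1/(h·2πrL)):
R_brass pipe wall = ln(46.9/40)/(2π×119×1) = 2.128×10^-4 K/W
R_glass-fibre batt = ln(69.9/46.9)/(2π×0.0482×1) = 1.318 K/W
R_cork board = ln(109.9/69.9)/(2π×0.0416×1) = 1.731 K/W
R_outer film = 1/(h_o·2πr_oL) = 1/(10.6×2π×0.1099×1) = 0.1366 K/W
R_total = 3.186 K/W
Q = ΔT/R_total = 22/3.186

q′ ≈ 6.91 W/m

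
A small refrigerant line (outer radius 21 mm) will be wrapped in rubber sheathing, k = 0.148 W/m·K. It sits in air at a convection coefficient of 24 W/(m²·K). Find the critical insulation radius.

r_cr ≈ 6.17 mm

For a cylinder r_cr = k/h = 0.148/24
r_cr = 6.17 mm; since the bare radius (21 mm) is above r_cr, any added insulation will reduce heat loss.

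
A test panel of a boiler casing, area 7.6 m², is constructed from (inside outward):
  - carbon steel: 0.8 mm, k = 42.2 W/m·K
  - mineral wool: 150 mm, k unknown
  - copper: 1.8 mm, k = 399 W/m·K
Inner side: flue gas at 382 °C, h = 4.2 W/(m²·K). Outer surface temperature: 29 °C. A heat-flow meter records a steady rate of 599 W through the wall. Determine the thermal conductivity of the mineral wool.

k ≈ 0.0354 W/(m·K)

Treating each layer as a thermal resistance in series:
R_inner film = 1/(h_i·A) = 1/(4.2×7.6) = 0.03133 K/W
R_carbon steel = L/(kA) = 0.0008/(42.2×7.6) = 2.494×10^-6 K/W
R_copper = L/(kA) = 0.0018/(399×7.6) = 5.936×10^-7 K/W
Sum of known resistances R_other = 0.03133 K/W
Total R = ΔT/Q = 353/599 = 0.5893 K/W
R_mineral wool = R_total − R_other = 0.558 K/W
k = L/(R·A) = 0.15/(0.558×7.6)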